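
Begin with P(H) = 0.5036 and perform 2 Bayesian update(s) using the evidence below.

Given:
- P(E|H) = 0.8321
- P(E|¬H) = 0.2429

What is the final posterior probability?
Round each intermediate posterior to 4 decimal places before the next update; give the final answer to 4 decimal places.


Sequential Bayesian updating:

Initial prior: P(H) = 0.5036

Update 1:
  P(E) = 0.8321 × 0.5036 + 0.2429 × 0.4964 = 0.41904556 + 0.12057556 = 0.53962112
  P(H|E) = 0.41904556 / 0.53962112 = 0.7766

Update 2:
  P(E) = 0.8321 × 0.7766 + 0.2429 × 0.2234 = 0.64620886 + 0.05426386 = 0.70047272
  P(H|E) = 0.64620886 / 0.70047272 = 0.9225

Final posterior: 0.9225


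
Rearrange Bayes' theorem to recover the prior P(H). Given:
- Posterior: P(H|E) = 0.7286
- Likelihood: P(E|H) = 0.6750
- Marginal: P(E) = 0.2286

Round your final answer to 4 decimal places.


From Bayes' theorem: P(H|E) = P(E|H) × P(H) / P(E)

Rearranging for P(H):
P(H) = P(H|E) × P(E) / P(E|H)
     = 0.7286 × 0.2286 / 0.6750
     = 0.16655796 / 0.6750
     = 0.2468


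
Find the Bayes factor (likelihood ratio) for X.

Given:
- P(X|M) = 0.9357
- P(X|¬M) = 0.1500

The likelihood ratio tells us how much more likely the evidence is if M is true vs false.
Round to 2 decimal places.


Likelihood Ratio (LR) = P(X|M) / P(X|¬M)

LR = 0.9357 / 0.1500
   = 6.24

The evidence is 6.24 times more likely if M is true than if M is false.
Because LR exceeds 1, X is evidence for M.


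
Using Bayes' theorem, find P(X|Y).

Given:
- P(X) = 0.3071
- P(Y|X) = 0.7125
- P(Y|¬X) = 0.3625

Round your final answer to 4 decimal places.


Bayes' theorem: P(X|Y) = P(Y|X) × P(X) / P(Y)

Step 1: Calculate P(Y) using law of total probability
P(Y) = P(Y|X)P(X) + P(Y|¬X)P(¬X)
     = 0.7125 × 0.3071 + 0.3625 × 0.6929
     = 0.21880875 + 0.25117625
     = 0.46998500

Step 2: Apply Bayes' theorem
P(X|Y) = P(Y|X) × P(X) / P(Y)
       = 0.21880875 / 0.46998500
       = 0.4656


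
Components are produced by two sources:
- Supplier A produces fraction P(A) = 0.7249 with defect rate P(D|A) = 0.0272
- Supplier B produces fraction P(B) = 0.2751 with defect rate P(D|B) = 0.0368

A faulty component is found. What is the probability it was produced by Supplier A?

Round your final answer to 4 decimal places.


Let A = from Supplier A, D = faulty

Given:
- P(A) = 0.7249, P(B) = 0.2751
- P(D|A) = 0.0272, P(D|B) = 0.0368

Step 1: Find P(D)
P(D) = P(D|A)P(A) + P(D|B)P(B)
     = 0.0272 × 0.7249 + 0.0368 × 0.2751
     = 0.01971728 + 0.01012368
     = 0.02984096

Step 2: Apply Bayes' theorem
P(A|D) = P(D|A)P(A) / P(D)
       = 0.01971728 / 0.02984096
       = 0.6607


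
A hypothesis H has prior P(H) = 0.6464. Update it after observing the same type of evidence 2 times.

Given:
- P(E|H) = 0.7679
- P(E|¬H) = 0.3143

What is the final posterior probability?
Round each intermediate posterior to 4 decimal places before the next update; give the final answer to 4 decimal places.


Sequential Bayesian updating:

Initial prior: P(H) = 0.6464

Update 1:
  P(E) = 0.7679 × 0.6464 + 0.3143 × 0.3536 = 0.49637056 + 0.11113648 = 0.60750704
  P(H|E) = 0.49637056 / 0.60750704 = 0.8171

Update 2:
  P(E) = 0.7679 × 0.8171 + 0.3143 × 0.1829 = 0.62745109 + 0.05748547 = 0.68493656
  P(H|E) = 0.62745109 / 0.68493656 = 0.9161

Final posterior: 0.9161


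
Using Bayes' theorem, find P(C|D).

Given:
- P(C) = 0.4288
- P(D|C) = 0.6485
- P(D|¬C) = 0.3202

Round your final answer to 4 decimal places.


Bayes' theorem: P(C|D) = P(D|C) × P(C) / P(D)

Step 1: Calculate P(D) using law of total probability
P(D) = P(D|C)P(C) + P(D|¬C)P(¬C)
     = 0.6485 × 0.4288 + 0.3202 × 0.5712
     = 0.27807680 + 0.18289824
     = 0.46097504

Step 2: Apply Bayes' theorem
P(C|D) = P(D|C) × P(C) / P(D)
       = 0.27807680 / 0.46097504
       = 0.6032


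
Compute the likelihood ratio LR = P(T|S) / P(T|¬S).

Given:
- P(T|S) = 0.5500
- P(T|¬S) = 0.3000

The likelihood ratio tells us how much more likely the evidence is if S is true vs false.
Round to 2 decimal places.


Likelihood Ratio (LR) = P(T|S) / P(T|¬S)

LR = 0.5500 / 0.3000
   = 1.83

The evidence is 1.83 times more likely if S is true than if S is false.
Since LR > 1, the evidence supports S over ¬S.


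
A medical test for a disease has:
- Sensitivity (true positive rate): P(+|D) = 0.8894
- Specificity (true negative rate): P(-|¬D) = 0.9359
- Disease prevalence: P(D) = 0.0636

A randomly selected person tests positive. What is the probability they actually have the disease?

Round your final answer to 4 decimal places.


Let D = has disease, + = positive test

Given:
- P(D) = 0.0636 (prevalence)
- P(+|D) = 0.8894 (sensitivity)
- P(-|¬D) = 0.9359 (specificity)
- P(+|¬D) = 0.0641 (false positive rate = 1 - specificity)

Step 1: Find P(+)
P(+) = P(+|D)P(D) + P(+|¬D)P(¬D)
     = 0.8894 × 0.0636 + 0.0641 × 0.9364
     = 0.05656584 + 0.06002324
     = 0.11658908

Step 2: Apply Bayes' theorem for P(D|+)
P(D|+) = P(+|D)P(D) / P(+)
       = 0.05656584 / 0.11658908
       = 0.4852


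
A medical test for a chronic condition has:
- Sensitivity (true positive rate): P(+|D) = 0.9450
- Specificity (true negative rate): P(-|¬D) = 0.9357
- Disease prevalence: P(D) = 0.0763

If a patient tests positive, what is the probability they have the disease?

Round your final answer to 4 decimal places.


Let D = has disease, + = positive test

Given:
- P(D) = 0.0763 (prevalence)
- P(+|D) = 0.9450 (sensitivity)
- P(-|¬D) = 0.9357 (specificity)
- P(+|¬D) = 0.0643 (false positive rate = 1 - specificity)

Step 1: Find P(+)
P(+) = P(+|D)P(D) + P(+|¬D)P(¬D)
     = 0.9450 × 0.0763 + 0.0643 × 0.9237
     = 0.07210350 + 0.05939391
     = 0.13149741

Step 2: Apply Bayes' theorem for P(D|+)
P(D|+) = P(+|D)P(D) / P(+)
       = 0.07210350 / 0.13149741
       = 0.5483


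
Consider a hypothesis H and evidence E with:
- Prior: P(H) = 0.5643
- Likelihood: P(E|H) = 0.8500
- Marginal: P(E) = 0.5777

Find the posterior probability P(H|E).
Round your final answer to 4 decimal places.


Using Bayes' theorem:

P(H|E) = P(E|H) × P(H) / P(E)
       = 0.8500 × 0.5643 / 0.5777
       = 0.47965500 / 0.5777
       = 0.8303

The evidence strengthens our belief in H.
Prior: 0.5643 → Posterior: 0.8303


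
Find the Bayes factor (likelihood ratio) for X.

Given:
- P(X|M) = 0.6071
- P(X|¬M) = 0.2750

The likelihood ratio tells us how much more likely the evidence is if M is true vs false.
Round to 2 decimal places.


Likelihood Ratio (LR) = P(X|M) / P(X|¬M)

LR = 0.6071 / 0.2750
   = 2.21

The evidence is 2.21 times more likely if M is true than if M is false.
LR > 1, so observing X raises the odds in favor of M.


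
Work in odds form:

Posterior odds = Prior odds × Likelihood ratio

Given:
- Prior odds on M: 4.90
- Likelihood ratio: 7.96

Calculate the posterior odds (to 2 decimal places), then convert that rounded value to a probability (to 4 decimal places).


Step 1: Calculate posterior odds
Posterior odds = Prior odds × LR
               = 4.90 × 7.96
               = 39.00

Step 2: Convert to probability
P(M|E) = Posterior odds / (1 + Posterior odds)
       = 39.00 / (1 + 39.00)
       = 39.00 / 40.00
       = 0.9750

The evidence increased P(M) from 0.8305 to 0.9750.


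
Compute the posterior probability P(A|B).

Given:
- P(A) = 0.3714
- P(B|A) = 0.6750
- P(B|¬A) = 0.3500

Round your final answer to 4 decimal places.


Bayes' theorem: P(A|B) = P(B|A) × P(A) / P(B)

Step 1: Calculate P(B) using law of total probability
P(B) = P(B|A)P(A) + P(B|¬A)P(¬A)
     = 0.6750 × 0.3714 + 0.3500 × 0.6286
     = 0.25069500 + 0.22001000
     = 0.47070500

Step 2: Apply Bayes' theorem
P(A|B) = P(B|A) × P(A) / P(B)
       = 0.25069500 / 0.47070500
       = 0.5326


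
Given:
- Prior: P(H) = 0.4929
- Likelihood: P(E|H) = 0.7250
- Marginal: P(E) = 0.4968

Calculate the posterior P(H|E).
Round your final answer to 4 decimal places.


Using Bayes' theorem:

P(H|E) = P(E|H) × P(H) / P(E)
       = 0.7250 × 0.4929 / 0.4968
       = 0.35735250 / 0.4968
       = 0.7193

The evidence strengthens our belief in H.
Prior: 0.4929 → Posterior: 0.7193


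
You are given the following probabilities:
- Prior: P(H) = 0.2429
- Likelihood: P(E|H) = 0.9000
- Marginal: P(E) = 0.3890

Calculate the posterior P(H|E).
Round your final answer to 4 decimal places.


Using Bayes' theorem:

P(H|E) = P(E|H) × P(H) / P(E)
       = 0.9000 × 0.2429 / 0.3890
       = 0.21861000 / 0.3890
       = 0.5620

The evidence strengthens our belief in H.
Prior: 0.2429 → Posterior: 0.5620


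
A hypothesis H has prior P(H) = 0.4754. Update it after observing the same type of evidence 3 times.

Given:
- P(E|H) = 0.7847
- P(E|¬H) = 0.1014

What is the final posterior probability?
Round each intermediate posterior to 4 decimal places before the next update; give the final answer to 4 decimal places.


Sequential Bayesian updating:

Initial prior: P(H) = 0.4754

Update 1:
  P(E) = 0.7847 × 0.4754 + 0.1014 × 0.5246 = 0.37304638 + 0.05319444 = 0.42624082
  P(H|E) = 0.37304638 / 0.42624082 = 0.8752

Update 2:
  P(E) = 0.7847 × 0.8752 + 0.1014 × 0.1248 = 0.68676944 + 0.01265472 = 0.69942416
  P(H|E) = 0.68676944 / 0.69942416 = 0.9819

Update 3:
  P(E) = 0.7847 × 0.9819 + 0.1014 × 0.0181 = 0.77049693 + 0.00183534 = 0.77233227
  P(H|E) = 0.77049693 / 0.77233227 = 0.9976

Final posterior: 0.9976


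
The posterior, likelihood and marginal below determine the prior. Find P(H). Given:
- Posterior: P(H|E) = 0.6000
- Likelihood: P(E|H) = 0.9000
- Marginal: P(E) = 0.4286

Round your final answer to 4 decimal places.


From Bayes' theorem: P(H|E) = P(E|H) × P(H) / P(E)

Rearranging for P(H):
P(H) = P(H|E) × P(E) / P(E|H)
     = 0.6000 × 0.4286 / 0.9000
     = 0.25716000 / 0.9000
     = 0.2857


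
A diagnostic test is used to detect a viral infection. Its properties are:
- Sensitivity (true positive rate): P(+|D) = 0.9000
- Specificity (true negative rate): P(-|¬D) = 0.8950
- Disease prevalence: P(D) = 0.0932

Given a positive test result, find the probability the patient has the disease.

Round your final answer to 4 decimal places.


Let D = has disease, + = positive test

Given:
- P(D) = 0.0932 (prevalence)
- P(+|D) = 0.9000 (sensitivity)
- P(-|¬D) = 0.8950 (specificity)
- P(+|¬D) = 0.1050 (false positive rate = 1 - specificity)

Step 1: Find P(+)
P(+) = P(+|D)P(D) + P(+|¬D)P(¬D)
     = 0.9000 × 0.0932 + 0.1050 × 0.9068
     = 0.08388000 + 0.09521400
     = 0.17909400

Step 2: Apply Bayes' theorem for P(D|+)
P(D|+) = P(+|D)P(D) / P(+)
       = 0.08388000 / 0.17909400
       = 0.4684


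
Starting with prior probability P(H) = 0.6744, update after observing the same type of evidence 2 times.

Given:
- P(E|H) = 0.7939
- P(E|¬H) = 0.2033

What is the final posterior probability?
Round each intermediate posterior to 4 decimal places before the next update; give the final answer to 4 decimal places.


Sequential Bayesian updating:

Initial prior: P(H) = 0.6744

Update 1:
  P(E) = 0.7939 × 0.6744 + 0.2033 × 0.3256 = 0.53540616 + 0.06619448 = 0.60160064
  P(H|E) = 0.53540616 / 0.60160064 = 0.8900

Update 2:
  P(E) = 0.7939 × 0.8900 + 0.2033 × 0.1100 = 0.70657100 + 0.02236300 = 0.72893400
  P(H|E) = 0.70657100 / 0.72893400 = 0.9693

Final posterior: 0.9693


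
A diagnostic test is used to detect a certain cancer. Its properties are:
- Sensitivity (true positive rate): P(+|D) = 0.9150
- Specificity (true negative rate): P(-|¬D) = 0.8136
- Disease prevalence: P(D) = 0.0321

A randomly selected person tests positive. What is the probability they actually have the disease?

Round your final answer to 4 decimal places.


Let D = has disease, + = positive test

Given:
- P(D) = 0.0321 (prevalence)
- P(+|D) = 0.9150 (sensitivity)
- P(-|¬D) = 0.8136 (specificity)
- P(+|¬D) = 0.1864 (false positive rate = 1 - specificity)

Step 1: Find P(+)
P(+) = P(+|D)P(D) + P(+|¬D)P(¬D)
     = 0.9150 × 0.0321 + 0.1864 × 0.9679
     = 0.02937150 + 0.18041656
     = 0.20978806

Step 2: Apply Bayes' theorem for P(D|+)
P(D|+) = P(+|D)P(D) / P(+)
       = 0.02937150 / 0.20978806
       = 0.1400


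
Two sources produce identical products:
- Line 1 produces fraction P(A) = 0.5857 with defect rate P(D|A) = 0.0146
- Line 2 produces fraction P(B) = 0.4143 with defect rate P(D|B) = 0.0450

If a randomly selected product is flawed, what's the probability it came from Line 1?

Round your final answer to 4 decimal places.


Let A = from Line 1, D = flawed

Given:
- P(A) = 0.5857, P(B) = 0.4143
- P(D|A) = 0.0146, P(D|B) = 0.0450

Step 1: Find P(D)
P(D) = P(D|A)P(A) + P(D|B)P(B)
     = 0.0146 × 0.5857 + 0.0450 × 0.4143
     = 0.00855122 + 0.01864350
     = 0.02719472

Step 2: Apply Bayes' theorem
P(A|D) = P(D|A)P(A) / P(D)
       = 0.00855122 / 0.02719472
       = 0.3144


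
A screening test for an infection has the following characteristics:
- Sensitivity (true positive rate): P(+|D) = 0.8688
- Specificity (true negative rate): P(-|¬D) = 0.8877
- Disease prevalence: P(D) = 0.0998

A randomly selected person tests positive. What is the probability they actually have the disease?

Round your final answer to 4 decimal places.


Let D = has disease, + = positive test

Given:
- P(D) = 0.0998 (prevalence)
- P(+|D) = 0.8688 (sensitivity)
- P(-|¬D) = 0.8877 (specificity)
- P(+|¬D) = 0.1123 (false positive rate = 1 - specificity)

Step 1: Find P(+)
P(+) = P(+|D)P(D) + P(+|¬D)P(¬D)
     = 0.8688 × 0.0998 + 0.1123 × 0.9002
     = 0.08670624 + 0.10109246
     = 0.18779870

Step 2: Apply Bayes' theorem for P(D|+)
P(D|+) = P(+|D)P(D) / P(+)
       = 0.08670624 / 0.18779870
       = 0.4617


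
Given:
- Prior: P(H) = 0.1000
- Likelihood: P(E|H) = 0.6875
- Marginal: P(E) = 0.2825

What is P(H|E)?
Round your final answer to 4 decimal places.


Using Bayes' theorem:

P(H|E) = P(E|H) × P(H) / P(E)
       = 0.6875 × 0.1000 / 0.2825
       = 0.06875000 / 0.2825
       = 0.2434

The evidence strengthens our belief in H.
Prior: 0.1000 → Posterior: 0.2434


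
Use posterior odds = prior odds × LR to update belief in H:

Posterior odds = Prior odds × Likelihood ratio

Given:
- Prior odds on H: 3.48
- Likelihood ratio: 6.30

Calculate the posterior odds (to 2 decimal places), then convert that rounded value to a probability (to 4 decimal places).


Step 1: Calculate posterior odds
Posterior odds = Prior odds × LR
               = 3.48 × 6.30
               = 21.92

Step 2: Convert to probability
P(H|E) = Posterior odds / (1 + Posterior odds)
       = 21.92 / (1 + 21.92)
       = 21.92 / 22.92
       = 0.9564

The evidence increased P(H) from 0.7768 to 0.9564.


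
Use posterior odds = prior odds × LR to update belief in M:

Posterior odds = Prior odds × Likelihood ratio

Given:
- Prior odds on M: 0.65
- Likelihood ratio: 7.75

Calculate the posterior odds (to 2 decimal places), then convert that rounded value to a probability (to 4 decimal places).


Step 1: Calculate posterior odds
Posterior odds = Prior odds × LR
               = 0.65 × 7.75
               = 5.04

Step 2: Convert to probability
P(M|E) = Posterior odds / (1 + Posterior odds)
       = 5.04 / (1 + 5.04)
       = 5.04 / 6.04
       = 0.8344

The evidence increased P(M) from 0.3939 to 0.8344.


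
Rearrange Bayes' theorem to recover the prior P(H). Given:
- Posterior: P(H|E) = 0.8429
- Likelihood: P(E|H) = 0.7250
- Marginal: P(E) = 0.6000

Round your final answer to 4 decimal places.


From Bayes' theorem: P(H|E) = P(E|H) × P(H) / P(E)

Rearranging for P(H):
P(H) = P(H|E) × P(E) / P(E|H)
     = 0.8429 × 0.6000 / 0.7250
     = 0.50574000 / 0.7250
     = 0.6976


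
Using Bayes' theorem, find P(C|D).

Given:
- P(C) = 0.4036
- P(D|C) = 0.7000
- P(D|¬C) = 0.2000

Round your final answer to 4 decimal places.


Bayes' theorem: P(C|D) = P(D|C) × P(C) / P(D)

Step 1: Calculate P(D) using law of total probability
P(D) = P(D|C)P(C) + P(D|¬C)P(¬C)
     = 0.7000 × 0.4036 + 0.2000 × 0.5964
     = 0.28252000 + 0.11928000
     = 0.40180000

Step 2: Apply Bayes' theorem
P(C|D) = P(D|C) × P(C) / P(D)
       = 0.28252000 / 0.40180000
       = 0.7031


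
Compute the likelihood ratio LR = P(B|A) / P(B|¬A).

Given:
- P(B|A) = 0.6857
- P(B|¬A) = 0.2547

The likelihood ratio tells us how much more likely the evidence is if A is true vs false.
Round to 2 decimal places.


Likelihood Ratio (LR) = P(B|A) / P(B|¬A)

LR = 0.6857 / 0.2547
   = 2.69

The evidence is 2.69 times more likely if A is true than if A is false.
Because LR exceeds 1, B is evidence for A.


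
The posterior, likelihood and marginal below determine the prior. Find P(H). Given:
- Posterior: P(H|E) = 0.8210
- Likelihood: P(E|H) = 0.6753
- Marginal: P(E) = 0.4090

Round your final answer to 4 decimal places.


From Bayes' theorem: P(H|E) = P(E|H) × P(H) / P(E)

Rearranging for P(H):
P(H) = P(H|E) × P(E) / P(E|H)
     = 0.8210 × 0.4090 / 0.6753
     = 0.33578900 / 0.6753
     = 0.4972


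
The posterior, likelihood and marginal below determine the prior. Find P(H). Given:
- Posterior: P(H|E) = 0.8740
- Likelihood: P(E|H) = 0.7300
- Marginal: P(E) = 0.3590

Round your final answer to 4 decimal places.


From Bayes' theorem: P(H|E) = P(E|H) × P(H) / P(E)

Rearranging for P(H):
P(H) = P(H|E) × P(E) / P(E|H)
     = 0.8740 × 0.3590 / 0.7300
     = 0.31376600 / 0.7300
     = 0.4298


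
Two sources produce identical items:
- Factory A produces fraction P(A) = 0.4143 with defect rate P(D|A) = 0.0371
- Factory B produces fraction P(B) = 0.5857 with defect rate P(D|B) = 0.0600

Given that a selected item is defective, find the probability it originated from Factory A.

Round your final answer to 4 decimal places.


Let A = from Factory A, D = defective

Given:
- P(A) = 0.4143, P(B) = 0.5857
- P(D|A) = 0.0371, P(D|B) = 0.0600

Step 1: Find P(D)
P(D) = P(D|A)P(A) + P(D|B)P(B)
     = 0.0371 × 0.4143 + 0.0600 × 0.5857
     = 0.01537053 + 0.03514200
     = 0.05051253

Step 2: Apply Bayes' theorem
P(A|D) = P(D|A)P(A) / P(D)
       = 0.01537053 / 0.05051253
       = 0.3043


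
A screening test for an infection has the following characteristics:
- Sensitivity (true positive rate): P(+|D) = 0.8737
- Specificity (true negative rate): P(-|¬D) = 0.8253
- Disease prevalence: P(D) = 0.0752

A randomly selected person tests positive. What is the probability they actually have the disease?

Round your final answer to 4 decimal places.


Let D = has disease, + = positive test

Given:
- P(D) = 0.0752 (prevalence)
- P(+|D) = 0.8737 (sensitivity)
- P(-|¬D) = 0.8253 (specificity)
- P(+|¬D) = 0.1747 (false positive rate = 1 - specificity)

Step 1: Find P(+)
P(+) = P(+|D)P(D) + P(+|¬D)P(¬D)
     = 0.8737 × 0.0752 + 0.1747 × 0.9248
     = 0.06570224 + 0.16156256
     = 0.22726480

Step 2: Apply Bayes' theorem for P(D|+)
P(D|+) = P(+|D)P(D) / P(+)
       = 0.06570224 / 0.22726480
       = 0.2891


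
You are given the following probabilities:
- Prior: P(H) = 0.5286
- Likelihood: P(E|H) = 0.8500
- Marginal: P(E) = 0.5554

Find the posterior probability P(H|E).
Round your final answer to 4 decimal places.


Using Bayes' theorem:

P(H|E) = P(E|H) × P(H) / P(E)
       = 0.8500 × 0.5286 / 0.5554
       = 0.44931000 / 0.5554
       = 0.8090

The evidence strengthens our belief in H.
Prior: 0.5286 → Posterior: 0.8090


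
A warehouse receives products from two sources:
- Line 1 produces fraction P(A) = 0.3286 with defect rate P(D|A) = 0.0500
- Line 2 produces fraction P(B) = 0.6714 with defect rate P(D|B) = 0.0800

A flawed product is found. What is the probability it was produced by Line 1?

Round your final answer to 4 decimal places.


Let A = from Line 1, D = flawed

Given:
- P(A) = 0.3286, P(B) = 0.6714
- P(D|A) = 0.0500, P(D|B) = 0.0800

Step 1: Find P(D)
P(D) = P(D|A)P(A) + P(D|B)P(B)
     = 0.0500 × 0.3286 + 0.0800 × 0.6714
     = 0.01643000 + 0.05371200
     = 0.07014200

Step 2: Apply Bayes' theorem
P(A|D) = P(D|A)P(A) / P(D)
       = 0.01643000 / 0.07014200
       = 0.2342


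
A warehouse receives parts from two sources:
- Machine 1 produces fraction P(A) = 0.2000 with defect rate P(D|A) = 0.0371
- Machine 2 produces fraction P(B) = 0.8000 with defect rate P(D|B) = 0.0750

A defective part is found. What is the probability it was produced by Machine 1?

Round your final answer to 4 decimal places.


Let A = from Machine 1, D = defective

Given:
- P(A) = 0.2000, P(B) = 0.8000
- P(D|A) = 0.0371, P(D|B) = 0.0750

Step 1: Find P(D)
P(D) = P(D|A)P(A) + P(D|B)P(B)
     = 0.0371 × 0.2000 + 0.0750 × 0.8000
     = 0.00742000 + 0.06000000
     = 0.06742000

Step 2: Apply Bayes' theorem
P(A|D) = P(D|A)P(A) / P(D)
       = 0.00742000 / 0.06742000
       = 0.1101


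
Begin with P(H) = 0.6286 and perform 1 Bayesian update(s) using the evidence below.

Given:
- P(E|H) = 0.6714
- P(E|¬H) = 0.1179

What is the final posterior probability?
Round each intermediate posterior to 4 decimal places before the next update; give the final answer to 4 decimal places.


Sequential Bayesian updating:

Initial prior: P(H) = 0.6286

Update 1:
  P(E) = 0.6714 × 0.6286 + 0.1179 × 0.3714 = 0.42204204 + 0.04378806 = 0.46583010
  P(H|E) = 0.42204204 / 0.46583010 = 0.9060

Final posterior: 0.9060


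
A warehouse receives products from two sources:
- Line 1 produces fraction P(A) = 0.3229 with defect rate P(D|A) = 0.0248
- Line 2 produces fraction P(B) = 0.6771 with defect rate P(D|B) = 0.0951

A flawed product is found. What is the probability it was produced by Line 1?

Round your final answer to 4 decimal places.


Let A = from Line 1, D = flawed

Given:
- P(A) = 0.3229, P(B) = 0.6771
- P(D|A) = 0.0248, P(D|B) = 0.0951

Step 1: Find P(D)
P(D) = P(D|A)P(A) + P(D|B)P(B)
     = 0.0248 × 0.3229 + 0.0951 × 0.6771
     = 0.00800792 + 0.06439221
     = 0.07240013

Step 2: Apply Bayes' theorem
P(A|D) = P(D|A)P(A) / P(D)
       = 0.00800792 / 0.07240013
       = 0.1106


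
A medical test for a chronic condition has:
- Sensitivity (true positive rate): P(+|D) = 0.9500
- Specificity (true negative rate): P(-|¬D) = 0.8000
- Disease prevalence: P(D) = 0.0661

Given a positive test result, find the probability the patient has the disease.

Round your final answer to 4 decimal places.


Let D = has disease, + = positive test

Given:
- P(D) = 0.0661 (prevalence)
- P(+|D) = 0.9500 (sensitivity)
- P(-|¬D) = 0.8000 (specificity)
- P(+|¬D) = 0.2000 (false positive rate = 1 - specificity)

Step 1: Find P(+)
P(+) = P(+|D)P(D) + P(+|¬D)P(¬D)
     = 0.9500 × 0.0661 + 0.2000 × 0.9339
     = 0.06279500 + 0.18678000
     = 0.24957500

Step 2: Apply Bayes' theorem for P(D|+)
P(D|+) = P(+|D)P(D) / P(+)
       = 0.06279500 / 0.24957500
       = 0.2516


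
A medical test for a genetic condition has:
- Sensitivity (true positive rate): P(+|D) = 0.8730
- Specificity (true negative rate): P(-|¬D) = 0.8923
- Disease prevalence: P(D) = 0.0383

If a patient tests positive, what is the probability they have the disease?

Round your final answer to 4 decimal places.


Let D = has disease, + = positive test

Given:
- P(D) = 0.0383 (prevalence)
- P(+|D) = 0.8730 (sensitivity)
- P(-|¬D) = 0.8923 (specificity)
- P(+|¬D) = 0.1077 (false positive rate = 1 - specificity)

Step 1: Find P(+)
P(+) = P(+|D)P(D) + P(+|¬D)P(¬D)
     = 0.8730 × 0.0383 + 0.1077 × 0.9617
     = 0.03343590 + 0.10357509
     = 0.13701099

Step 2: Apply Bayes' theorem for P(D|+)
P(D|+) = P(+|D)P(D) / P(+)
       = 0.03343590 / 0.13701099
       = 0.2440


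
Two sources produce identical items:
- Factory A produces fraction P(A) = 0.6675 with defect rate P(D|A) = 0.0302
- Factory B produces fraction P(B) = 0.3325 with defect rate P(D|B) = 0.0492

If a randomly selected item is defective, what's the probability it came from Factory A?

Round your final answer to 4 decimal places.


Let A = from Factory A, D = defective

Given:
- P(A) = 0.6675, P(B) = 0.3325
- P(D|A) = 0.0302, P(D|B) = 0.0492

Step 1: Find P(D)
P(D) = P(D|A)P(A) + P(D|B)P(B)
     = 0.0302 × 0.6675 + 0.0492 × 0.3325
     = 0.02015850 + 0.01635900
     = 0.03651750

Step 2: Apply Bayes' theorem
P(A|D) = P(D|A)P(A) / P(D)
       = 0.02015850 / 0.03651750
       = 0.5520


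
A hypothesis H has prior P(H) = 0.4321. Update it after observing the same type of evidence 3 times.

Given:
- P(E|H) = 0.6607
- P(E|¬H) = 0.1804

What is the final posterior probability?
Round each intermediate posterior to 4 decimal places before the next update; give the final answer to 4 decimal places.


Sequential Bayesian updating:

Initial prior: P(H) = 0.4321

Update 1:
  P(E) = 0.6607 × 0.4321 + 0.1804 × 0.5679 = 0.28548847 + 0.10244916 = 0.38793763
  P(H|E) = 0.28548847 / 0.38793763 = 0.7359

Update 2:
  P(E) = 0.6607 × 0.7359 + 0.1804 × 0.2641 = 0.48620913 + 0.04764364 = 0.53385277
  P(H|E) = 0.48620913 / 0.53385277 = 0.9108

Update 3:
  P(E) = 0.6607 × 0.9108 + 0.1804 × 0.0892 = 0.60176556 + 0.01609168 = 0.61785724
  P(H|E) = 0.60176556 / 0.61785724 = 0.9740

Final posterior: 0.9740


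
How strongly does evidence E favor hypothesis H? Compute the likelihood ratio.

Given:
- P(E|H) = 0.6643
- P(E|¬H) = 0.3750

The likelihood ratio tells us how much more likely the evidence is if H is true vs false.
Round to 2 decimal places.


Likelihood Ratio (LR) = P(E|H) / P(E|¬H)

LR = 0.6643 / 0.3750
   = 1.77

The evidence is 1.77 times more likely if H is true than if H is false.
LR > 1, so observing E raises the odds in favor of H.


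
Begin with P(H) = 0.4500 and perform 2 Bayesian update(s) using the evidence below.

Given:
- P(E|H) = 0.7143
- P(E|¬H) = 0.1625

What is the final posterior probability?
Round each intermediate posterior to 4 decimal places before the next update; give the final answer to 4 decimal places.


Sequential Bayesian updating:

Initial prior: P(H) = 0.4500

Update 1:
  P(E) = 0.7143 × 0.4500 + 0.1625 × 0.5500 = 0.32143500 + 0.08937500 = 0.41081000
  P(H|E) = 0.32143500 / 0.41081000 = 0.7824

Update 2:
  P(E) = 0.7143 × 0.7824 + 0.1625 × 0.2176 = 0.55886832 + 0.03536000 = 0.59422832
  P(H|E) = 0.55886832 / 0.59422832 = 0.9405

Final posterior: 0.9405


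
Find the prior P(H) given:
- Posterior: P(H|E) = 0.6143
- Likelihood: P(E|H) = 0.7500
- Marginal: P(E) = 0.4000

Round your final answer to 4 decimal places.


From Bayes' theorem: P(H|E) = P(E|H) × P(H) / P(E)

Rearranging for P(H):
P(H) = P(H|E) × P(E) / P(E|H)
     = 0.6143 × 0.4000 / 0.7500
     = 0.24572000 / 0.7500
     = 0.3276


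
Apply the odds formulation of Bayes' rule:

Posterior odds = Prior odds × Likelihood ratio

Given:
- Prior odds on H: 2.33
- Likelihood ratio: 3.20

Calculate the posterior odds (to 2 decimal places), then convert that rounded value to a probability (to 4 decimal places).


Step 1: Calculate posterior odds
Posterior odds = Prior odds × LR
               = 2.33 × 3.20
               = 7.46

Step 2: Convert to probability
P(H|E) = Posterior odds / (1 + Posterior odds)
       = 7.46 / (1 + 7.46)
       = 7.46 / 8.46
       = 0.8818

The evidence increased P(H) from 0.6997 to 0.8818.


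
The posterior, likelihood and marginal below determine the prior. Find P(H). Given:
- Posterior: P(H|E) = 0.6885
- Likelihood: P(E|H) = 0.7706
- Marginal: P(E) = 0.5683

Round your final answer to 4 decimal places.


From Bayes' theorem: P(H|E) = P(E|H) × P(H) / P(E)

Rearranging for P(H):
P(H) = P(H|E) × P(E) / P(E|H)
     = 0.6885 × 0.5683 / 0.7706
     = 0.39127455 / 0.7706
     = 0.5078


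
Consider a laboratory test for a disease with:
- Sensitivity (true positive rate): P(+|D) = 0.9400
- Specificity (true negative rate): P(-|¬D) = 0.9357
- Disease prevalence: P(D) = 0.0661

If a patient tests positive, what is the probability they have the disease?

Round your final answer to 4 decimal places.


Let D = has disease, + = positive test

Given:
- P(D) = 0.0661 (prevalence)
- P(+|D) = 0.9400 (sensitivity)
- P(-|¬D) = 0.9357 (specificity)
- P(+|¬D) = 0.0643 (false positive rate = 1 - specificity)

Step 1: Find P(+)
P(+) = P(+|D)P(D) + P(+|¬D)P(¬D)
     = 0.9400 × 0.0661 + 0.0643 × 0.9339
     = 0.06213400 + 0.06004977
     = 0.12218377

Step 2: Apply Bayes' theorem for P(D|+)
P(D|+) = P(+|D)P(D) / P(+)
       = 0.06213400 / 0.12218377
       = 0.5085


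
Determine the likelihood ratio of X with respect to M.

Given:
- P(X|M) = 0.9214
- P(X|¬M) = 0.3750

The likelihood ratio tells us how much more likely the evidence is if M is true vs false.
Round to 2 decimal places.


Likelihood Ratio (LR) = P(X|M) / P(X|¬M)

LR = 0.9214 / 0.3750
   = 2.46

The evidence is 2.46 times more likely if M is true than if M is false.
Because LR exceeds 1, X is evidence for M.


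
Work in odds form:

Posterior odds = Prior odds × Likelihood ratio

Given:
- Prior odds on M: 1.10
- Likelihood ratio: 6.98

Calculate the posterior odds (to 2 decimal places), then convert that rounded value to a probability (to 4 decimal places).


Step 1: Calculate posterior odds
Posterior odds = Prior odds × LR
               = 1.10 × 6.98
               = 7.68

Step 2: Convert to probability
P(M|E) = Posterior odds / (1 + Posterior odds)
       = 7.68 / (1 + 7.68)
       = 7.68 / 8.68
       = 0.8848

The evidence increased P(M) from 0.5238 to 0.8848.


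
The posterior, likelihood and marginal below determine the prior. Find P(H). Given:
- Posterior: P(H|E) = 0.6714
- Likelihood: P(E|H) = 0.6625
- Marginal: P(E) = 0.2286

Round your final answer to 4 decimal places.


From Bayes' theorem: P(H|E) = P(E|H) × P(H) / P(E)

Rearranging for P(H):
P(H) = P(H|E) × P(E) / P(E|H)
     = 0.6714 × 0.2286 / 0.6625
     = 0.15348204 / 0.6625
     = 0.2317


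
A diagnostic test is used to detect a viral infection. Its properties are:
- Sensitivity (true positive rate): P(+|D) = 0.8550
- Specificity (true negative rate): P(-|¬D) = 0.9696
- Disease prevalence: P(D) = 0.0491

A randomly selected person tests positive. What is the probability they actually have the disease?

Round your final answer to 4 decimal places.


Let D = has disease, + = positive test

Given:
- P(D) = 0.0491 (prevalence)
- P(+|D) = 0.8550 (sensitivity)
- P(-|¬D) = 0.9696 (specificity)
- P(+|¬D) = 0.0304 (false positive rate = 1 - specificity)

Step 1: Find P(+)
P(+) = P(+|D)P(D) + P(+|¬D)P(¬D)
     = 0.8550 × 0.0491 + 0.0304 × 0.9509
     = 0.04198050 + 0.02890736
     = 0.07088786

Step 2: Apply Bayes' theorem for P(D|+)
P(D|+) = P(+|D)P(D) / P(+)
       = 0.04198050 / 0.07088786
       = 0.5922


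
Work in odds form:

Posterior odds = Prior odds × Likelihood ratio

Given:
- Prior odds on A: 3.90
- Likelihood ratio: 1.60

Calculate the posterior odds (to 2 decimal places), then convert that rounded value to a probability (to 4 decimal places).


Step 1: Calculate posterior odds
Posterior odds = Prior odds × LR
               = 3.90 × 1.60
               = 6.24

Step 2: Convert to probability
P(A|E) = Posterior odds / (1 + Posterior odds)
       = 6.24 / (1 + 6.24)
       = 6.24 / 7.24
       = 0.8619

The evidence increased P(A) from 0.7959 to 0.8619.


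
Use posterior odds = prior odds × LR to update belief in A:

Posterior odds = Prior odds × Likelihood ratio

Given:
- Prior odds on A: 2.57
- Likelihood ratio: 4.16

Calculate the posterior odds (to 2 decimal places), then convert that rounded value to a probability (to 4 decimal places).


Step 1: Calculate posterior odds
Posterior odds = Prior odds × LR
               = 2.57 × 4.16
               = 10.69

Step 2: Convert to probability
P(A|E) = Posterior odds / (1 + Posterior odds)
       = 10.69 / (1 + 10.69)
       = 10.69 / 11.69
       = 0.9145

The evidence increased P(A) from 0.7199 to 0.9145.


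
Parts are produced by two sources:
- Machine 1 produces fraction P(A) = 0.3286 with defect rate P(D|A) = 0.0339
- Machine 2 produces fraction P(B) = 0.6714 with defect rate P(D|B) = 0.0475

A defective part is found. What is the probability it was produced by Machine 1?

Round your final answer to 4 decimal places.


Let A = from Machine 1, D = defective

Given:
- P(A) = 0.3286, P(B) = 0.6714
- P(D|A) = 0.0339, P(D|B) = 0.0475

Step 1: Find P(D)
P(D) = P(D|A)P(A) + P(D|B)P(B)
     = 0.0339 × 0.3286 + 0.0475 × 0.6714
     = 0.01113954 + 0.03189150
     = 0.04303104

Step 2: Apply Bayes' theorem
P(A|D) = P(D|A)P(A) / P(D)
       = 0.01113954 / 0.04303104
       = 0.2589


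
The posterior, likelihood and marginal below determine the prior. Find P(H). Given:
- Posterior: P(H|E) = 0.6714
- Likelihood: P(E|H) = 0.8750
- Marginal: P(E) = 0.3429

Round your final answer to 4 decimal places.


From Bayes' theorem: P(H|E) = P(E|H) × P(H) / P(E)

Rearranging for P(H):
P(H) = P(H|E) × P(E) / P(E|H)
     = 0.6714 × 0.3429 / 0.8750
     = 0.23022306 / 0.8750
     = 0.2631


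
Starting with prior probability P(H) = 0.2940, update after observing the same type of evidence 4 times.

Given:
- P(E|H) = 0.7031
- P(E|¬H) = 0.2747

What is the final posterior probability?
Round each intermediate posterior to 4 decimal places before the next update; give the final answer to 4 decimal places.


Sequential Bayesian updating:

Initial prior: P(H) = 0.2940

Update 1:
  P(E) = 0.7031 × 0.2940 + 0.2747 × 0.7060 = 0.20671140 + 0.19393820 = 0.40064960
  P(H|E) = 0.20671140 / 0.40064960 = 0.5159

Update 2:
  P(E) = 0.7031 × 0.5159 + 0.2747 × 0.4841 = 0.36272929 + 0.13298227 = 0.49571156
  P(H|E) = 0.36272929 / 0.49571156 = 0.7317

Update 3:
  P(E) = 0.7031 × 0.7317 + 0.2747 × 0.2683 = 0.51445827 + 0.07370201 = 0.58816028
  P(H|E) = 0.51445827 / 0.58816028 = 0.8747

Update 4:
  P(E) = 0.7031 × 0.8747 + 0.2747 × 0.1253 = 0.61500157 + 0.03441991 = 0.64942148
  P(H|E) = 0.61500157 / 0.64942148 = 0.9470

Final posterior: 0.9470


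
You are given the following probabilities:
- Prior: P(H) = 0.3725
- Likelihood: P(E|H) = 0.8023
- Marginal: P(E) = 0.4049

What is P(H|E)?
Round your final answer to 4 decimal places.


Using Bayes' theorem:

P(H|E) = P(E|H) × P(H) / P(E)
       = 0.8023 × 0.3725 / 0.4049
       = 0.29885675 / 0.4049
       = 0.7381

The evidence strengthens our belief in H.
Prior: 0.3725 → Posterior: 0.7381


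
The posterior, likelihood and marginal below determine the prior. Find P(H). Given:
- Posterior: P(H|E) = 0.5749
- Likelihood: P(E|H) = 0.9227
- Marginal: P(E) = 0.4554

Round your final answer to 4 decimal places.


From Bayes' theorem: P(H|E) = P(E|H) × P(H) / P(E)

Rearranging for P(H):
P(H) = P(H|E) × P(E) / P(E|H)
     = 0.5749 × 0.4554 / 0.9227
     = 0.26180946 / 0.9227
     = 0.2837


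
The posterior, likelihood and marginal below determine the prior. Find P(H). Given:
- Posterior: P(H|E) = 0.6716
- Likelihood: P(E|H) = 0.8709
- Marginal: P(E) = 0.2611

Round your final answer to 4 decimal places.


From Bayes' theorem: P(H|E) = P(E|H) × P(H) / P(E)

Rearranging for P(H):
P(H) = P(H|E) × P(E) / P(E|H)
     = 0.6716 × 0.2611 / 0.8709
     = 0.17535476 / 0.8709
     = 0.2013


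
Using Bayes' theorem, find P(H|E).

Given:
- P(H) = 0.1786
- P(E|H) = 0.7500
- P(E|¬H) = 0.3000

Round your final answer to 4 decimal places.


Bayes' theorem: P(H|E) = P(E|H) × P(H) / P(E)

Step 1: Calculate P(E) using law of total probability
P(E) = P(E|H)P(H) + P(E|¬H)P(¬H)
     = 0.7500 × 0.1786 + 0.3000 × 0.8214
     = 0.13395000 + 0.24642000
     = 0.38037000

Step 2: Apply Bayes' theorem
P(H|E) = P(E|H) × P(H) / P(E)
       = 0.13395000 / 0.38037000
       = 0.3522


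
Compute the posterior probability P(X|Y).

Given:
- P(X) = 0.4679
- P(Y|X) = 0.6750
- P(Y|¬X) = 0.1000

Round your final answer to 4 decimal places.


Bayes' theorem: P(X|Y) = P(Y|X) × P(X) / P(Y)

Step 1: Calculate P(Y) using law of total probability
P(Y) = P(Y|X)P(X) + P(Y|¬X)P(¬X)
     = 0.6750 × 0.4679 + 0.1000 × 0.5321
     = 0.31583250 + 0.05321000
     = 0.36904250

Step 2: Apply Bayes' theorem
P(X|Y) = P(Y|X) × P(X) / P(Y)
       = 0.31583250 / 0.36904250
       = 0.8558


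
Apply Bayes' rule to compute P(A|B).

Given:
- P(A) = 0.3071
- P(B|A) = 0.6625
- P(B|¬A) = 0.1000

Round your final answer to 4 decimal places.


Bayes' theorem: P(A|B) = P(B|A) × P(A) / P(B)

Step 1: Calculate P(B) using law of total probability
P(B) = P(B|A)P(A) + P(B|¬A)P(¬A)
     = 0.6625 × 0.3071 + 0.1000 × 0.6929
     = 0.20345375 + 0.06929000
     = 0.27274375

Step 2: Apply Bayes' theorem
P(A|B) = P(B|A) × P(A) / P(B)
       = 0.20345375 / 0.27274375
       = 0.7460


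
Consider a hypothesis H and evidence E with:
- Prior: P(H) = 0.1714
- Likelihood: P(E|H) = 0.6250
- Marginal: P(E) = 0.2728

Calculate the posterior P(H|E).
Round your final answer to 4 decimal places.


Using Bayes' theorem:

P(H|E) = P(E|H) × P(H) / P(E)
       = 0.6250 × 0.1714 / 0.2728
       = 0.10712500 / 0.2728
       = 0.3927

The evidence strengthens our belief in H.
Prior: 0.1714 → Posterior: 0.3927


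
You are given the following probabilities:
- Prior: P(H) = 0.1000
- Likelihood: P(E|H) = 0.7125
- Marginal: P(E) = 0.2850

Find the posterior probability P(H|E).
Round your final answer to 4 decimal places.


Using Bayes' theorem:

P(H|E) = P(E|H) × P(H) / P(E)
       = 0.7125 × 0.1000 / 0.2850
       = 0.07125000 / 0.2850
       = 0.2500

The evidence strengthens our belief in H.
Prior: 0.1000 → Posterior: 0.2500


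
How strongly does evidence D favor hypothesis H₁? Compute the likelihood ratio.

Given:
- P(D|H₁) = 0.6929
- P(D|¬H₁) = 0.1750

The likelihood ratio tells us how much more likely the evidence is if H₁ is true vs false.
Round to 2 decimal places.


Likelihood Ratio (LR) = P(D|H₁) / P(D|¬H₁)

LR = 0.6929 / 0.1750
   = 3.96

The evidence is 3.96 times more likely if H₁ is true than if H₁ is false.
Because LR exceeds 1, D is evidence for H₁.


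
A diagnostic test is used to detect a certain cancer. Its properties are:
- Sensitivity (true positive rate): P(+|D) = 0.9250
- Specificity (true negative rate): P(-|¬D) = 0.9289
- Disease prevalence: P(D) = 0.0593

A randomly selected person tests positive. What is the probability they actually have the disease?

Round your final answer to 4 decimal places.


Let D = has disease, + = positive test

Given:
- P(D) = 0.0593 (prevalence)
- P(+|D) = 0.9250 (sensitivity)
- P(-|¬D) = 0.9289 (specificity)
- P(+|¬D) = 0.0711 (false positive rate = 1 - specificity)

Step 1: Find P(+)
P(+) = P(+|D)P(D) + P(+|¬D)P(¬D)
     = 0.9250 × 0.0593 + 0.0711 × 0.9407
     = 0.05485250 + 0.06688377
     = 0.12173627

Step 2: Apply Bayes' theorem for P(D|+)
P(D|+) = P(+|D)P(D) / P(+)
       = 0.05485250 / 0.12173627
       = 0.4506


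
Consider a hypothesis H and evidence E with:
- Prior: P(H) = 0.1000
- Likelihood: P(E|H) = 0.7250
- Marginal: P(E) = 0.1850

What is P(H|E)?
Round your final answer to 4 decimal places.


Using Bayes' theorem:

P(H|E) = P(E|H) × P(H) / P(E)
       = 0.7250 × 0.1000 / 0.1850
       = 0.07250000 / 0.1850
       = 0.3919

The evidence strengthens our belief in H.
Prior: 0.1000 → Posterior: 0.3919


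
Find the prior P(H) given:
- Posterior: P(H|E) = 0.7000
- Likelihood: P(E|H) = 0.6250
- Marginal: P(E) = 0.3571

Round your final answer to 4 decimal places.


From Bayes' theorem: P(H|E) = P(E|H) × P(H) / P(E)

Rearranging for P(H):
P(H) = P(H|E) × P(E) / P(E|H)
     = 0.7000 × 0.3571 / 0.6250
     = 0.24997000 / 0.6250
     = 0.4000


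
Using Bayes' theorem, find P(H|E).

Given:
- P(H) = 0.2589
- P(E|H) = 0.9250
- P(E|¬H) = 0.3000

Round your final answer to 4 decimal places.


Bayes' theorem: P(H|E) = P(E|H) × P(H) / P(E)

Step 1: Calculate P(E) using law of total probability
P(E) = P(E|H)P(H) + P(E|¬H)P(¬H)
     = 0.9250 × 0.2589 + 0.3000 × 0.7411
     = 0.23948250 + 0.22233000
     = 0.46181250

Step 2: Apply Bayes' theorem
P(H|E) = P(E|H) × P(H) / P(E)
       = 0.23948250 / 0.46181250
       = 0.5186


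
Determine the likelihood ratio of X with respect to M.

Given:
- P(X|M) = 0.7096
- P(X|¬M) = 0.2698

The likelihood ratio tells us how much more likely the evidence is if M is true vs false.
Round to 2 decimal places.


Likelihood Ratio (LR) = P(X|M) / P(X|¬M)

LR = 0.7096 / 0.2698
   = 2.63

The evidence is 2.63 times more likely if M is true than if M is false.
LR > 1, so observing X raises the odds in favor of M.
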